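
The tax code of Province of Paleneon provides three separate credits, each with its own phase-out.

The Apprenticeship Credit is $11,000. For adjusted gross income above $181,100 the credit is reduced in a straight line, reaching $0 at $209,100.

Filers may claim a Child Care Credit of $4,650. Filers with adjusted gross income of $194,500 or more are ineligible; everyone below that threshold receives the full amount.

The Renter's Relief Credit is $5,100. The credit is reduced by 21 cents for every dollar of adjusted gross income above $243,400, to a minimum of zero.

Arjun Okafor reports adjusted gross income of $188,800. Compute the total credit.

$17,725

Apprenticeship Credit: $188,800 is $7,700 into a $28,000 phase-out range, leaving 20,300/28,000 of the credit: $11,000 × 20,300/28,000 = $7,975.
Child Care Credit: $188,800 is below the $194,500 cutoff, so the full $4,650 applies.
Renter's Relief Credit: $188,800 is at or below the $243,400 threshold, so the full $5,100 applies.
Total: $7,975 + $4,650 + $5,100 = $17,725.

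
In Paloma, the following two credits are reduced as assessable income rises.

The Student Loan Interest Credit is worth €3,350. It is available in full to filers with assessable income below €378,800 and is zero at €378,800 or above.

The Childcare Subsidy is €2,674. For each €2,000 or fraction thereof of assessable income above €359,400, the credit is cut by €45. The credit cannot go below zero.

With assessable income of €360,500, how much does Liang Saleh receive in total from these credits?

Student Loan Interest Credit: €360,500 is below the €378,800 cutoff, so the full €3,350 applies.
Childcare Subsidy: income exceeds €359,400 by €1,100, which is 1 full-or-partial €2,000 increment; reduction = 1 × €45 = €45, leaving €2,629.
Total: €3,350 + €2,629 = €5,979.

€5,979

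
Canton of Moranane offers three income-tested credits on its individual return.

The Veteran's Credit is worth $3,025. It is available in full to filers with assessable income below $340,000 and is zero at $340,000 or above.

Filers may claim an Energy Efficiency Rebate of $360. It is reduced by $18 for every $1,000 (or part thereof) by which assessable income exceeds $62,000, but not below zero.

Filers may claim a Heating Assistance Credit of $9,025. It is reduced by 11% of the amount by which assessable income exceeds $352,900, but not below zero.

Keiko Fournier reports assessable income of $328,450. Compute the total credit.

$12,050

Veteran's Credit: $328,450 is below the $340,000 cutoff, so the full $3,025 applies.
Energy Efficiency Rebate: income exceeds $62,000 by $266,450 → 267 increments × $18 = $4,806 ≥ base, so the credit is $0.
Heating Assistance Credit: $328,450 is at or below the $352,900 threshold, so the full $9,025 applies.
Total: $3,025 + $0 + $9,025 = $12,050.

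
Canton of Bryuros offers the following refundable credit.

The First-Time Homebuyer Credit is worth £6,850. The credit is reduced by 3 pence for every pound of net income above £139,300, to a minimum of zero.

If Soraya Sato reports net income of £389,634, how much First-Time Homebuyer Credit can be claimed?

First-Time Homebuyer Credit: 3% of the £250,334 excess over £139,300 is £7,510.02 ≥ base, so the credit is £0.

£0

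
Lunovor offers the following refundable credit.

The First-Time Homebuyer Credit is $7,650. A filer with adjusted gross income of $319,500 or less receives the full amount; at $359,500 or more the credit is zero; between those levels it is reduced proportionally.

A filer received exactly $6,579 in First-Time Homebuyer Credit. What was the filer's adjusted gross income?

$6,579 is 6,579/7,650 of the full $7,650, so 1,071/7,650 of the $40,000 range has been used: income = $319,500 + $40,000 × 1,071/7,650 = $325,100.

$325,100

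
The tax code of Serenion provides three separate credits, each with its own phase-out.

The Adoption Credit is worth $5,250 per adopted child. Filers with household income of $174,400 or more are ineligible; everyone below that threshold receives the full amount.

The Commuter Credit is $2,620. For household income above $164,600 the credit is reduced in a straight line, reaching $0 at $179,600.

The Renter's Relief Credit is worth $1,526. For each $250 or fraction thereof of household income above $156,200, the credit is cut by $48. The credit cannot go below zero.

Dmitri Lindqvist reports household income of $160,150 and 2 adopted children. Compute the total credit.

$13,878

Adoption Credit: base = 2 × $5,250 = $10,500. $160,150 is below the $174,400 cutoff, so the full $10,500 applies.
Commuter Credit: $160,150 is at or below the $164,600 threshold, so the full $2,620 applies.
Renter's Relief Credit: income exceeds $156,200 by $3,950, which is 16 full-or-partial $250 increments; reduction = 16 × $48 = $768, leaving $758.
Total: $10,500 + $2,620 + $758 = $13,878.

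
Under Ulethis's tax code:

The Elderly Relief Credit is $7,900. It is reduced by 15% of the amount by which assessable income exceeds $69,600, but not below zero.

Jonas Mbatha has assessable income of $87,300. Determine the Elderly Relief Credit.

Elderly Relief Credit: 15% of the $17,700 excess over $69,600 is $2,655; credit = $7,900 − $2,655 = $5,245.

$5,245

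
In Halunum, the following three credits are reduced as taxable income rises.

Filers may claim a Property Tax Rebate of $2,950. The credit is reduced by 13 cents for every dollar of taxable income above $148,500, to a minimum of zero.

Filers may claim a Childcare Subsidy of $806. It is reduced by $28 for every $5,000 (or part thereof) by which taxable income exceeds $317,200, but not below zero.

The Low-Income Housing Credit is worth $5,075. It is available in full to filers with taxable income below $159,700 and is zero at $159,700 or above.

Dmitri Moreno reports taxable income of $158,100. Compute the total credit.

$7,583

Property Tax Rebate: 13% of the $9,600 excess over $148,500 is $1,248; credit = $2,950 − $1,248 = $1,702.
Childcare Subsidy: $158,100 is at or below the $317,200 threshold, so the full $806 applies.
Low-Income Housing Credit: $158,100 is below the $159,700 cutoff, so the full $5,075 applies.
Total: $1,702 + $806 + $5,075 = $7,583.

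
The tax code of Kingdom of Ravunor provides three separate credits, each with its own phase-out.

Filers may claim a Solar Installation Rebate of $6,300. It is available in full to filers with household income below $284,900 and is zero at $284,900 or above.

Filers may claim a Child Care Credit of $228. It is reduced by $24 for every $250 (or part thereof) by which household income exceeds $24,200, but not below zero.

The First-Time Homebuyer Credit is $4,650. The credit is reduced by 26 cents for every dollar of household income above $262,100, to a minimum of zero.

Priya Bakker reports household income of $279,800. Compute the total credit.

Solar Installation Rebate: $279,800 is below the $284,900 cutoff, so the full $6,300 applies.
Child Care Credit: income exceeds $24,200 by $255,600 → 1023 increments × $24 = $24,552 ≥ base, so the credit is $0.
First-Time Homebuyer Credit: 26% of the $17,700 excess over $262,100 is $4,602; credit = $4,650 − $4,602 = $48.
Total: $6,300 + $0 + $48 = $6,348.

$6,348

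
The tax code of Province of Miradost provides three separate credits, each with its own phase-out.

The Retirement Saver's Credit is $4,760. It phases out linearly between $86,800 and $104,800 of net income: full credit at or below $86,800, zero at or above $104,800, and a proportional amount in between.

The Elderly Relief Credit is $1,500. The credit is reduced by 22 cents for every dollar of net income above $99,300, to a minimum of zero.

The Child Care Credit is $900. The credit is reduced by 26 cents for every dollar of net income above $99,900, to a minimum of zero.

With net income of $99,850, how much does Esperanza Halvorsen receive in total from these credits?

Retirement Saver's Credit: $99,850 is $13,050 into a $18,000 phase-out range, leaving 4,950/18,000 of the credit: $4,760 × 4,950/18,000 = $1,309.
Elderly Relief Credit: 22% of the $550 excess over $99,300 is $121; credit = $1,500 − $121 = $1,379.
Child Care Credit: $99,850 is at or below the $99,900 threshold, so the full $900 applies.
Total: $1,309 + $1,379 + $900 = $3,588.

$3,588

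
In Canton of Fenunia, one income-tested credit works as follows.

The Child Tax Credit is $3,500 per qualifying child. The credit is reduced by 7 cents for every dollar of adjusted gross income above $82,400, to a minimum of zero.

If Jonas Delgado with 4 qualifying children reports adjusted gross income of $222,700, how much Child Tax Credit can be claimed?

$4,179

Child Tax Credit: base = 4 × $3,500 = $14,000. 7% of the $140,300 excess over $82,400 is $9,821; credit = $14,000 − $9,821 = $4,179.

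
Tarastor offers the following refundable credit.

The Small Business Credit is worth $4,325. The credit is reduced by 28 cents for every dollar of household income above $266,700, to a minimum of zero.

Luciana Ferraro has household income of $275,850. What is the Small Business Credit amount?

$1,763

Small Business Credit: 28% of the $9,150 excess over $266,700 is $2,562; credit = $4,325 − $2,562 = $1,763.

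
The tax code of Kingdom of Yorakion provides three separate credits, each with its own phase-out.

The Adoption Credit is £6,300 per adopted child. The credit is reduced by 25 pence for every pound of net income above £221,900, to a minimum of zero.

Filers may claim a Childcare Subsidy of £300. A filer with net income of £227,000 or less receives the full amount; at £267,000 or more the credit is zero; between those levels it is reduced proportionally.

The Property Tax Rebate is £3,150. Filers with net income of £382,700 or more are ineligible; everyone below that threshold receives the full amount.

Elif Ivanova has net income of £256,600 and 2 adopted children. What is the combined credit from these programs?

£7,153

Adoption Credit: base = 2 × £6,300 = £12,600. 25% of the £34,700 excess over £221,900 is £8,675; credit = £12,600 − £8,675 = £3,925.
Childcare Subsidy: £256,600 is £29,600 into a £40,000 phase-out range, leaving 10,400/40,000 of the credit: £300 × 10,400/40,000 = £78.
Property Tax Rebate: £256,600 is below the £382,700 cutoff, so the full £3,150 applies.
Total: £3,925 + £78 + £3,150 = £7,153.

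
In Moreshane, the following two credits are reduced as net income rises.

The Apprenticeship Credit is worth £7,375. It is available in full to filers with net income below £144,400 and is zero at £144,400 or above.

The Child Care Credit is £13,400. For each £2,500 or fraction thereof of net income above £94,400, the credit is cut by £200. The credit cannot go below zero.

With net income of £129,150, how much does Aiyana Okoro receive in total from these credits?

Apprenticeship Credit: £129,150 is below the £144,400 cutoff, so the full £7,375 applies.
Child Care Credit: income exceeds £94,400 by £34,750, which is 14 full-or-partial £2,500 increments; reduction = 14 × £200 = £2,800, leaving £10,600.
Total: £7,375 + £10,600 = £17,975.

£17,975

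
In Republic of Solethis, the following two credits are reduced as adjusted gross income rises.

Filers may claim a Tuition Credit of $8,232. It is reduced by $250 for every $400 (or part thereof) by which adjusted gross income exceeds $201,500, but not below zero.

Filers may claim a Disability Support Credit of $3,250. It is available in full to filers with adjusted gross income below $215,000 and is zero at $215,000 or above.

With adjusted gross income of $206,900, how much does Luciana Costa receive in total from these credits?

$7,982

Tuition Credit: income exceeds $201,500 by $5,400, which is 14 full-or-partial $400 increments; reduction = 14 × $250 = $3,500, leaving $4,732.
Disability Support Credit: $206,900 is below the $215,000 cutoff, so the full $3,250 applies.
Total: $4,732 + $3,250 = $7,982.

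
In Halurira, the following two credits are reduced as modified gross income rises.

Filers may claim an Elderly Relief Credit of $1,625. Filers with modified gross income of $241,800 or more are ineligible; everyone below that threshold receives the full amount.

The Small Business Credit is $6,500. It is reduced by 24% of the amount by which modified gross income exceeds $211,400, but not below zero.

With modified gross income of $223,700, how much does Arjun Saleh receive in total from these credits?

$5,173

Elderly Relief Credit: $223,700 is below the $241,800 cutoff, so the full $1,625 applies.
Small Business Credit: 24% of the $12,300 excess over $211,400 is $2,952; credit = $6,500 − $2,952 = $3,548.
Total: $1,625 + $3,548 = $5,173.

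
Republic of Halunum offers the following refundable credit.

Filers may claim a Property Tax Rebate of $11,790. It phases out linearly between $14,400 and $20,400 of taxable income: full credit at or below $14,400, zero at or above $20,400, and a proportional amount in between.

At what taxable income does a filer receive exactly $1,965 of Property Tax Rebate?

$19,400

$1,965 is 1,965/11,790 of the full $11,790, so 9,825/11,790 of the $6,000 range has been used: income = $14,400 + $6,000 × 9,825/11,790 = $19,400.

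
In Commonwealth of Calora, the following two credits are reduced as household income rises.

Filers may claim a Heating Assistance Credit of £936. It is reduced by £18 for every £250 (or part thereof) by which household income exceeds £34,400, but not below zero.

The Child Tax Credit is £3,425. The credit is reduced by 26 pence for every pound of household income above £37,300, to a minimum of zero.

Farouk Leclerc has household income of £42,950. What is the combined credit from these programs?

Heating Assistance Credit: income exceeds £34,400 by £8,550, which is 35 full-or-partial £250 increments; reduction = 35 × £18 = £630, leaving £306.
Child Tax Credit: 26% of the £5,650 excess over £37,300 is £1,469; credit = £3,425 − £1,469 = £1,956.
Total: £306 + £1,956 = £2,262.

£2,262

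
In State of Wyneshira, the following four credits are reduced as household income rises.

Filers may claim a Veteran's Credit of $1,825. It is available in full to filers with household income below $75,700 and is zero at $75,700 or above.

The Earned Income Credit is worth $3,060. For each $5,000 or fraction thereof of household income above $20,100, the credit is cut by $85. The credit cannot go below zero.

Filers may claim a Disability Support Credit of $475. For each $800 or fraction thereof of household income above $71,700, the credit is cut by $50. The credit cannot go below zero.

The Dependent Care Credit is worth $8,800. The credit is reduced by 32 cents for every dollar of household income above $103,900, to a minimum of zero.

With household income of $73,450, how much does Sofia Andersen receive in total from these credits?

Veteran's Credit: $73,450 is below the $75,700 cutoff, so the full $1,825 applies.
Earned Income Credit: income exceeds $20,100 by $53,350, which is 11 full-or-partial $5,000 increments; reduction = 11 × $85 = $935, leaving $2,125.
Disability Support Credit: income exceeds $71,700 by $1,750, which is 3 full-or-partial $800 increments; reduction = 3 × $50 = $150, leaving $325.
Dependent Care Credit: $73,450 is at or below the $103,900 threshold, so the full $8,800 applies.
Total: $1,825 + $2,125 + $325 + $8,800 = $13,075.

$13,075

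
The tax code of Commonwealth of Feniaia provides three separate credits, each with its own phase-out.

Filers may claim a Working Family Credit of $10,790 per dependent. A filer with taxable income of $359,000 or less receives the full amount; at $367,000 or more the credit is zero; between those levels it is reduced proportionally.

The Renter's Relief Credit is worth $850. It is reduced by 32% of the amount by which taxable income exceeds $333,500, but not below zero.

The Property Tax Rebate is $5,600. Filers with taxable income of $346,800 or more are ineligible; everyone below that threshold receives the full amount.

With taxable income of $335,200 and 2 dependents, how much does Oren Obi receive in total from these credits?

$27,486

Working Family Credit: base = 2 × $10,790 = $21,580. $335,200 is at or below the $359,000 threshold, so the full $21,580 applies.
Renter's Relief Credit: 32% of the $1,700 excess over $333,500 is $544; credit = $850 − $544 = $306.
Property Tax Rebate: $335,200 is below the $346,800 cutoff, so the full $5,600 applies.
Total: $21,580 + $306 + $5,600 = $27,486.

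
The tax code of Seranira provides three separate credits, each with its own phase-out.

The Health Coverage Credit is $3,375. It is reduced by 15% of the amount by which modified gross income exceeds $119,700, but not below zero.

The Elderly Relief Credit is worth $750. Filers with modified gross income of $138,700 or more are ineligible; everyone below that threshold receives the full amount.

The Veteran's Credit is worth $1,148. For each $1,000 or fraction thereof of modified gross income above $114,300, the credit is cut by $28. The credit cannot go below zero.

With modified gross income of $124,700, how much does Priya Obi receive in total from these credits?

Health Coverage Credit: 15% of the $5,000 excess over $119,700 is $750; credit = $3,375 − $750 = $2,625.
Elderly Relief Credit: $124,700 is below the $138,700 cutoff, so the full $750 applies.
Veteran's Credit: income exceeds $114,300 by $10,400, which is 11 full-or-partial $1,000 increments; reduction = 11 × $28 = $308, leaving $840.
Total: $2,625 + $750 + $840 = $4,215.

$4,215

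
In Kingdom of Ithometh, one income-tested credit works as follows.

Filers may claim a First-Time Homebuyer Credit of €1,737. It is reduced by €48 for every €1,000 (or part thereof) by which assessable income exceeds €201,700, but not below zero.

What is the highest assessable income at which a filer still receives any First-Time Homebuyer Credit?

After 36 increments the reduction is 36 × €48 = €1,728, leaving €9; one more increment wipes it out. Increment 36 ends at excess 36 × €1,000 = €36,000, so the highest qualifying income is €201,700 + €36,000 = €237,700.

€237,700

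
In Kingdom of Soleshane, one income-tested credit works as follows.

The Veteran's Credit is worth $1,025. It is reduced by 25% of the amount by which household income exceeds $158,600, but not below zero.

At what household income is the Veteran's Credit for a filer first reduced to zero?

$162,700

The credit falls by 25% of each dollar above $158,600, so it reaches zero when the excess is $1,025 / 25% = $4,100: income = $158,600 + $4,100 = $162,700.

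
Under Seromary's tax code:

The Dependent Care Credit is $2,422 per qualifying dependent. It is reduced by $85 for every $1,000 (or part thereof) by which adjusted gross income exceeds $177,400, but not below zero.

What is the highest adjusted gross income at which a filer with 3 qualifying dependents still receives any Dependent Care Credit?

$262,400

Full credit = 3 × $2,422 = $7,266.
After 85 increments the reduction is 85 × $85 = $7,225, leaving $41; one more increment wipes it out. Increment 85 ends at excess 85 × $1,000 = $85,000, so the highest qualifying income is $177,400 + $85,000 = $262,400.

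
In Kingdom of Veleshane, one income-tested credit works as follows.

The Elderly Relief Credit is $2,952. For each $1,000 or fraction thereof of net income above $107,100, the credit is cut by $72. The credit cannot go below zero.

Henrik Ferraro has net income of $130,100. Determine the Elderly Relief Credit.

$1,296

Elderly Relief Credit: income exceeds $107,100 by $23,000, which is 23 full-or-partial $1,000 increments; reduction = 23 × $72 = $1,656, leaving $1,296.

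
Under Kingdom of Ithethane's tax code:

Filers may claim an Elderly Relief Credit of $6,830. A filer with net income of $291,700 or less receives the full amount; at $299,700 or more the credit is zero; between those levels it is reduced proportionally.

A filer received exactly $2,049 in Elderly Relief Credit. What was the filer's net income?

$2,049 is 2,049/6,830 of the full $6,830, so 4,781/6,830 of the $8,000 range has been used: income = $291,700 + $8,000 × 4,781/6,830 = $297,300.

$297,300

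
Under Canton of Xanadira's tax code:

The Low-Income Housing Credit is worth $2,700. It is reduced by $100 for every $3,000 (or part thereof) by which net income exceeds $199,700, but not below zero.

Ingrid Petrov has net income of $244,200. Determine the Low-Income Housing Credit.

Low-Income Housing Credit: income exceeds $199,700 by $44,500, which is 15 full-or-partial $3,000 increments; reduction = 15 × $100 = $1,500, leaving $1,200.

$1,200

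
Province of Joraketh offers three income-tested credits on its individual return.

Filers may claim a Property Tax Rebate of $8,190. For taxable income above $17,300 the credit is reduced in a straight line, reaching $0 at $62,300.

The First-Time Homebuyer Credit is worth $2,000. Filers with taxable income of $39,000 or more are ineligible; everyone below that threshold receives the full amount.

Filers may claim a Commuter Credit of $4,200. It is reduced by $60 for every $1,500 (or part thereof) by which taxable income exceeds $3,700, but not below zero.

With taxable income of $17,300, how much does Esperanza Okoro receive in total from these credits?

Property Tax Rebate: $17,300 is at or below the $17,300 threshold, so the full $8,190 applies.
First-Time Homebuyer Credit: $17,300 is below the $39,000 cutoff, so the full $2,000 applies.
Commuter Credit: income exceeds $3,700 by $13,600, which is 10 full-or-partial $1,500 increments; reduction = 10 × $60 = $600, leaving $3,600.
Total: $8,190 + $2,000 + $3,600 = $13,790.

$13,790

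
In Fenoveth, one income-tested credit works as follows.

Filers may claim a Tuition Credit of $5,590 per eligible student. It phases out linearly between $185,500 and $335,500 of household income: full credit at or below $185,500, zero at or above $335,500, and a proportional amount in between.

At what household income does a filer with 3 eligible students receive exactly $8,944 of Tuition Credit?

Full credit = 3 × $5,590 = $16,770.
$8,944 is 8,944/16,770 of the full $16,770, so 7,826/16,770 of the $150,000 range has been used: income = $185,500 + $150,000 × 7,826/16,770 = $255,500.

$255,500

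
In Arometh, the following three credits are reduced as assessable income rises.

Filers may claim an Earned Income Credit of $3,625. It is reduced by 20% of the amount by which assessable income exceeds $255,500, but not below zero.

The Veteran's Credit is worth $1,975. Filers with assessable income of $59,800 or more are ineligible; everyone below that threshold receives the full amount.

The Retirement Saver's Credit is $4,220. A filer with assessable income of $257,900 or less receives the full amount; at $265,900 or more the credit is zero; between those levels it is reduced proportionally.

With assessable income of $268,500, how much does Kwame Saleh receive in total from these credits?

Earned Income Credit: 20% of the $13,000 excess over $255,500 is $2,600; credit = $3,625 − $2,600 = $1,025.
Veteran's Credit: $268,500 meets or exceeds the $59,800 cutoff, so the credit is $0.
Retirement Saver's Credit: $268,500 is at or above $265,900, so the credit is $0.
Total: $1,025 + $0 + $0 = $1,025.

$1,025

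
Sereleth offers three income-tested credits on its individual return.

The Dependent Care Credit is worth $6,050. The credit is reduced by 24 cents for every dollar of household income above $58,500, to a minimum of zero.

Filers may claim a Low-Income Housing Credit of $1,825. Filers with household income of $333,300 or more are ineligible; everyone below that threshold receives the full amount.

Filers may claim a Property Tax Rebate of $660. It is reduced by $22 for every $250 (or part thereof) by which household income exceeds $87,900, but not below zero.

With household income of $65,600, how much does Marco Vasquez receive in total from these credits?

$6,831

Dependent Care Credit: 24% of the $7,100 excess over $58,500 is $1,704; credit = $6,050 − $1,704 = $4,346.
Low-Income Housing Credit: $65,600 is below the $333,300 cutoff, so the full $1,825 applies.
Property Tax Rebate: $65,600 is at or below the $87,900 threshold, so the full $660 applies.
Total: $4,346 + $1,825 + $660 = $6,831.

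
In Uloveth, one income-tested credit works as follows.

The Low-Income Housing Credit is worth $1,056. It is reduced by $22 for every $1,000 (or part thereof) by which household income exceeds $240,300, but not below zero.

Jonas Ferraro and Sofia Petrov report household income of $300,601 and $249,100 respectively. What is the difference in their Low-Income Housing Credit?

$858

Jonas ($300,601): Low-Income Housing Credit: income exceeds $240,300 by $60,301 → 61 increments × $22 = $1,342 ≥ base, so the credit is $0.
Sofia ($249,100): Low-Income Housing Credit: income exceeds $240,300 by $8,800, which is 9 full-or-partial $1,000 increments; reduction = 9 × $22 = $198, leaving $858.
Difference: |$0 − $858| = $858.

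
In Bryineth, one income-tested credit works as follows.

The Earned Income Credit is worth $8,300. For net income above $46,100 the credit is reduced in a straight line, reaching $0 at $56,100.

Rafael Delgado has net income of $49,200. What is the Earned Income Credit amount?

Earned Income Credit: $49,200 is $3,100 into a $10,000 phase-out range, leaving 6,900/10,000 of the credit: $8,300 × 6,900/10,000 = $5,727.

$5,727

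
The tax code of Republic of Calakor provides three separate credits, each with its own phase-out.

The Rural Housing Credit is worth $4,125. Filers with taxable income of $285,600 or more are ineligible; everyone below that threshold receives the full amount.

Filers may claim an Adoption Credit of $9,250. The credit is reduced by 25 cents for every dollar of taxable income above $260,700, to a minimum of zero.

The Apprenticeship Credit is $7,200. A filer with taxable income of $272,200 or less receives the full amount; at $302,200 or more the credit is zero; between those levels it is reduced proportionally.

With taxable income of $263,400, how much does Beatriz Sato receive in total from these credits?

$19,900

Rural Housing Credit: $263,400 is below the $285,600 cutoff, so the full $4,125 applies.
Adoption Credit: 25% of the $2,700 excess over $260,700 is $675; credit = $9,250 − $675 = $8,575.
Apprenticeship Credit: $263,400 is at or below the $272,200 threshold, so the full $7,200 applies.
Total: $4,125 + $8,575 + $7,200 = $19,900.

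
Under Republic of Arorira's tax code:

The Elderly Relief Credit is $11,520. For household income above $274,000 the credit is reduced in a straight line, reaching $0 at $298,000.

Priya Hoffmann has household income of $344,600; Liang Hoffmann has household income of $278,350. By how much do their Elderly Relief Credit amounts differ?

Priya ($344,600): Elderly Relief Credit: $344,600 is at or above $298,000, so the credit is $0.
Liang ($278,350): Elderly Relief Credit: $278,350 is $4,350 into a $24,000 phase-out range, leaving 19,650/24,000 of the credit: $11,520 × 19,650/24,000 = $9,432.
Difference: |$0 − $9,432| = $9,432.

$9,432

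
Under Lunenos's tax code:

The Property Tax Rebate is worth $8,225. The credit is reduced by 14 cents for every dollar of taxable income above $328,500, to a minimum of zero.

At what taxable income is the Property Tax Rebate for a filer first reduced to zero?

The credit falls by 14% of each dollar above $328,500, so it reaches zero when the excess is $8,225 / 14% = $58,750: income = $328,500 + $58,750 = $387,250.

$387,250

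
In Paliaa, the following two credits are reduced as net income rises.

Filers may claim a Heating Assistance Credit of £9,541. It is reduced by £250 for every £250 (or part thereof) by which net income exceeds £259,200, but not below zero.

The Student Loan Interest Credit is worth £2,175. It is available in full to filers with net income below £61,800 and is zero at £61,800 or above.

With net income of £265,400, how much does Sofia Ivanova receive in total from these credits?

Heating Assistance Credit: income exceeds £259,200 by £6,200, which is 25 full-or-partial £250 increments; reduction = 25 × £250 = £6,250, leaving £3,291.
Student Loan Interest Credit: £265,400 meets or exceeds the £61,800 cutoff, so the credit is £0.
Total: £3,291 + £0 = £3,291.

£3,291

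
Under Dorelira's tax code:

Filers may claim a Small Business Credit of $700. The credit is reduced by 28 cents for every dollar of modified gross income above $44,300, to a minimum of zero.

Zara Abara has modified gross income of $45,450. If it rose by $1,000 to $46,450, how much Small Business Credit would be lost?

At $45,450 — 28% of the $1,150 excess over $44,300 is $322; credit = $700 − $322 = $378.
At $46,450 — 28% of the $2,150 excess over $44,300 is $602; credit = $700 − $602 = $98.
Lost: $378 − $98 = $280.

$280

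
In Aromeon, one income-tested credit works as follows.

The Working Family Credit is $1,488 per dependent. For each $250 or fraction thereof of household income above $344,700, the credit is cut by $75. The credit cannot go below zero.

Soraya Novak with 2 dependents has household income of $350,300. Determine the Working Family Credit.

$1,251

Working Family Credit: base = 2 × $1,488 = $2,976. income exceeds $344,700 by $5,600, which is 23 full-or-partial $250 increments; reduction = 23 × $75 = $1,725, leaving $1,251.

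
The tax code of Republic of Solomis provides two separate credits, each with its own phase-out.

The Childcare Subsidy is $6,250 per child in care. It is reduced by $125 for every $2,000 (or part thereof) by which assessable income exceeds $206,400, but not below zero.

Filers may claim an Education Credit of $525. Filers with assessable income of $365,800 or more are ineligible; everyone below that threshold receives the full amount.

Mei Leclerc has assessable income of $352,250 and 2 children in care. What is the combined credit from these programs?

Childcare Subsidy: base = 2 × $6,250 = $12,500. income exceeds $206,400 by $145,850, which is 73 full-or-partial $2,000 increments; reduction = 73 × $125 = $9,125, leaving $3,375.
Education Credit: $352,250 is below the $365,800 cutoff, so the full $525 applies.
Total: $3,375 + $525 = $3,900.

$3,900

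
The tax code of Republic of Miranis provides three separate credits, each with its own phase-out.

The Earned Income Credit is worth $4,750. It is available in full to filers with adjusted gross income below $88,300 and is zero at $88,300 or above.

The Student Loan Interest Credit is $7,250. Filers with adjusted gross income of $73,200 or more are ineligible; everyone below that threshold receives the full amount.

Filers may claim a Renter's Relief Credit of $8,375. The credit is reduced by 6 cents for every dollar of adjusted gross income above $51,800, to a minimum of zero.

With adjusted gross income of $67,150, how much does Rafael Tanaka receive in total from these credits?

$19,454

Earned Income Credit: $67,150 is below the $88,300 cutoff, so the full $4,750 applies.
Student Loan Interest Credit: $67,150 is below the $73,200 cutoff, so the full $7,250 applies.
Renter's Relief Credit: 6% of the $15,350 excess over $51,800 is $921; credit = $8,375 − $921 = $7,454.
Total: $4,750 + $7,250 + $7,454 = $19,454.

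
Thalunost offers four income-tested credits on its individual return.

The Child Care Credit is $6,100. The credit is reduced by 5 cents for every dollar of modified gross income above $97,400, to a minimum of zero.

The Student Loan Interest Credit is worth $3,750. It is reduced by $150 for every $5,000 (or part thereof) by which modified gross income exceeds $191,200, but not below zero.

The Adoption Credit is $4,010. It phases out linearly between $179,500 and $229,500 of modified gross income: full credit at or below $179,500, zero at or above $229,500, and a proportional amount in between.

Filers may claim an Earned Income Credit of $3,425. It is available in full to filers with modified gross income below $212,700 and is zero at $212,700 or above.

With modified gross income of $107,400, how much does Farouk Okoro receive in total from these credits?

Child Care Credit: 5% of the $10,000 excess over $97,400 is $500; credit = $6,100 − $500 = $5,600.
Student Loan Interest Credit: $107,400 is at or below the $191,200 threshold, so the full $3,750 applies.
Adoption Credit: $107,400 is at or below the $179,500 threshold, so the full $4,010 applies.
Earned Income Credit: $107,400 is below the $212,700 cutoff, so the full $3,425 applies.
Total: $5,600 + $3,750 + $4,010 + $3,425 = $16,785.

$16,785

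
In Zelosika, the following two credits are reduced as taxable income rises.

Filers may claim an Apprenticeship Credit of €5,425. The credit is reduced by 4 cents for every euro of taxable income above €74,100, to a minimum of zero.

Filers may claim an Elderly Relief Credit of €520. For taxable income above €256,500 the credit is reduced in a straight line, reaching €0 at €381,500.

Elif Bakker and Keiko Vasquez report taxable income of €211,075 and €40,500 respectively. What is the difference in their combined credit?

€5,425

Elif (€211,075): Apprenticeship Credit: 4% of the €136,975 excess over €74,100 is €5,479 ≥ base, so the credit is €0. Elderly Relief Credit: €211,075 is at or below the €256,500 threshold, so the full €520 applies. total €0 + €520 = €520
Keiko (€40,500): Apprenticeship Credit: €40,500 is at or below the €74,100 threshold, so the full €5,425 applies. Elderly Relief Credit: €40,500 is at or below the €256,500 threshold, so the full €520 applies. total €5,425 + €520 = €5,945
Difference: |€520 − €5,945| = €5,425.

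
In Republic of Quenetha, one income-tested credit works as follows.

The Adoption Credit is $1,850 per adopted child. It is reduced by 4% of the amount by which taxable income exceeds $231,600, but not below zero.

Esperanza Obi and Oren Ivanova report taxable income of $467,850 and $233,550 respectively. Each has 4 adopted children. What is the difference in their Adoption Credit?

$7,322

Esperanza ($467,850): Adoption Credit: base = 4 × $1,850 = $7,400. 4% of the $236,250 excess over $231,600 is $9,450 ≥ base, so the credit is $0.
Oren ($233,550): Adoption Credit: base = 4 × $1,850 = $7,400. 4% of the $1,950 excess over $231,600 is $78; credit = $7,400 − $78 = $7,322.
Difference: |$0 − $7,322| = $7,322.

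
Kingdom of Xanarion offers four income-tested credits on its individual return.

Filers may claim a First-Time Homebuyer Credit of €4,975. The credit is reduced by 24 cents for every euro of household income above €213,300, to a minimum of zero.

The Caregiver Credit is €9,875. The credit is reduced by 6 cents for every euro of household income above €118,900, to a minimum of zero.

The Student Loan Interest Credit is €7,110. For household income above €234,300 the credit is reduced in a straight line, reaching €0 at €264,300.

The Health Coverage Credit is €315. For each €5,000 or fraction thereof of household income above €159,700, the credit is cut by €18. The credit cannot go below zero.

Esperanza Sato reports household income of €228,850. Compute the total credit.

€11,694

First-Time Homebuyer Credit: 24% of the €15,550 excess over €213,300 is €3,732; credit = €4,975 − €3,732 = €1,243.
Caregiver Credit: 6% of the €109,950 excess over €118,900 is €6,597; credit = €9,875 − €6,597 = €3,278.
Student Loan Interest Credit: €228,850 is at or below the €234,300 threshold, so the full €7,110 applies.
Health Coverage Credit: income exceeds €159,700 by €69,150, which is 14 full-or-partial €5,000 increments; reduction = 14 × €18 = €252, leaving €63.
Total: €1,243 + €3,278 + €7,110 + €63 = €11,694.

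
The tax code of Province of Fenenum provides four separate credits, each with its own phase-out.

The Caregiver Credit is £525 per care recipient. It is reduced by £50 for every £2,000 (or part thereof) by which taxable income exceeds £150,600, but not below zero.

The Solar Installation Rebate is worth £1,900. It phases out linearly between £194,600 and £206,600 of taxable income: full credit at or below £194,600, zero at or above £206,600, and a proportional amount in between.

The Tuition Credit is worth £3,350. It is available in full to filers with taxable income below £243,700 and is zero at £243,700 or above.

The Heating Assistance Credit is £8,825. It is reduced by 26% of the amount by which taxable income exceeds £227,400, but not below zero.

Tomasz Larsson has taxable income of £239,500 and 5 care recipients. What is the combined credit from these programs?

£9,404

Caregiver Credit: base = 5 × £525 = £2,625. income exceeds £150,600 by £88,900, which is 45 full-or-partial £2,000 increments; reduction = 45 × £50 = £2,250, leaving £375.
Solar Installation Rebate: £239,500 is at or above £206,600, so the credit is £0.
Tuition Credit: £239,500 is below the £243,700 cutoff, so the full £3,350 applies.
Heating Assistance Credit: 26% of the £12,100 excess over £227,400 is £3,146; credit = £8,825 − £3,146 = £5,679.
Total: £375 + £0 + £3,350 + £5,679 = £9,404.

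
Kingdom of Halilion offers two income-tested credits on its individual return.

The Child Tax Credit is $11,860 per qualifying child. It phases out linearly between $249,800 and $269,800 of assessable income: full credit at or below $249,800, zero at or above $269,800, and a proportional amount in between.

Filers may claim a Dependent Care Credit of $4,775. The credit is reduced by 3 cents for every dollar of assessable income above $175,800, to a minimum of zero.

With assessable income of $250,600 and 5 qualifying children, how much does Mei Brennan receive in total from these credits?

Child Tax Credit: base = 5 × $11,860 = $59,300. $250,600 is $800 into a $20,000 phase-out range, leaving 19,200/20,000 of the credit: $59,300 × 19,200/20,000 = $56,928.
Dependent Care Credit: 3% of the $74,800 excess over $175,800 is $2,244; credit = $4,775 − $2,244 = $2,531.
Total: $56,928 + $2,531 = $59,459.

$59,459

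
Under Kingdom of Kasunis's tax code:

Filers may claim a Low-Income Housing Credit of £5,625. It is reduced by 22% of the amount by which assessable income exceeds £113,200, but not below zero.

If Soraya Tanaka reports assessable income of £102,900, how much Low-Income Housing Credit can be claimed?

Low-Income Housing Credit: £102,900 is at or below the £113,200 threshold, so the full £5,625 applies.

£5,625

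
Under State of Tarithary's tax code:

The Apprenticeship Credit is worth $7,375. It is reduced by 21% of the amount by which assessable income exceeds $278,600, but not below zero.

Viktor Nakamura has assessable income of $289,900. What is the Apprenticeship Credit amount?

$5,002

Apprenticeship Credit: 21% of the $11,300 excess over $278,600 is $2,373; credit = $7,375 − $2,373 = $5,002.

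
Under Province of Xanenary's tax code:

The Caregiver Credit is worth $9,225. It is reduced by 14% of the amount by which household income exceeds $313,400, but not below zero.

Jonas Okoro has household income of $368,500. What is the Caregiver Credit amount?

$1,511

Caregiver Credit: 14% of the $55,100 excess over $313,400 is $7,714; credit = $9,225 − $7,714 = $1,511.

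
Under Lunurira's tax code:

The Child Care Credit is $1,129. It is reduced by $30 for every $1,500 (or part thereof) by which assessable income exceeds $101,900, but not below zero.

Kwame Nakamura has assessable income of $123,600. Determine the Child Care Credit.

Child Care Credit: income exceeds $101,900 by $21,700, which is 15 full-or-partial $1,500 increments; reduction = 15 × $30 = $450, leaving $679.

$679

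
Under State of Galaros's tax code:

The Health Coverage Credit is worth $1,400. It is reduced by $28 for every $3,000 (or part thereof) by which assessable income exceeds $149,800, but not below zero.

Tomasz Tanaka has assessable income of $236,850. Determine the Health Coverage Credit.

Health Coverage Credit: income exceeds $149,800 by $87,050, which is 30 full-or-partial $3,000 increments; reduction = 30 × $28 = $840, leaving $560.

$560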